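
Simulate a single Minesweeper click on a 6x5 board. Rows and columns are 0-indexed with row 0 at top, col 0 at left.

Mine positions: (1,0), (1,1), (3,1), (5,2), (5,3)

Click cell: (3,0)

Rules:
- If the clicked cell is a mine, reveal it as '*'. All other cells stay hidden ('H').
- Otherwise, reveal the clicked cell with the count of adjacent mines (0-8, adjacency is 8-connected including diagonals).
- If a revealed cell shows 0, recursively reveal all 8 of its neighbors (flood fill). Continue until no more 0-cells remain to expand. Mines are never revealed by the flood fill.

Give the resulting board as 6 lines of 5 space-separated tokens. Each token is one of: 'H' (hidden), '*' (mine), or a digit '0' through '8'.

H H H H H
H H H H H
H H H H H
1 H H H H
H H H H H
H H H H H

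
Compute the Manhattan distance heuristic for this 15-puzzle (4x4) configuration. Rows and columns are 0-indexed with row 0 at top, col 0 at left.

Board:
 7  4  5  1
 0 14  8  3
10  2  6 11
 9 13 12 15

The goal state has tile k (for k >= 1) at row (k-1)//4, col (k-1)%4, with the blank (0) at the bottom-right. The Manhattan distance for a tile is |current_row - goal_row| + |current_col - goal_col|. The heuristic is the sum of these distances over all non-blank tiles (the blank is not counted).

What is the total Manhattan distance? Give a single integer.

Tile 7: at (0,0), goal (1,2), distance |0-1|+|0-2| = 3
Tile 4: at (0,1), goal (0,3), distance |0-0|+|1-3| = 2
Tile 5: at (0,2), goal (1,0), distance |0-1|+|2-0| = 3
Tile 1: at (0,3), goal (0,0), distance |0-0|+|3-0| = 3
Tile 14: at (1,1), goal (3,1), distance |1-3|+|1-1| = 2
Tile 8: at (1,2), goal (1,3), distance |1-1|+|2-3| = 1
Tile 3: at (1,3), goal (0,2), distance |1-0|+|3-2| = 2
Tile 10: at (2,0), goal (2,1), distance |2-2|+|0-1| = 1
Tile 2: at (2,1), goal (0,1), distance |2-0|+|1-1| = 2
Tile 6: at (2,2), goal (1,1), distance |2-1|+|2-1| = 2
Tile 11: at (2,3), goal (2,2), distance |2-2|+|3-2| = 1
Tile 9: at (3,0), goal (2,0), distance |3-2|+|0-0| = 1
Tile 13: at (3,1), goal (3,0), distance |3-3|+|1-0| = 1
Tile 12: at (3,2), goal (2,3), distance |3-2|+|2-3| = 2
Tile 15: at (3,3), goal (3,2), distance |3-3|+|3-2| = 1
Sum: 3 + 2 + 3 + 3 + 2 + 1 + 2 + 1 + 2 + 2 + 1 + 1 + 1 + 2 + 1 = 27

Answer: 27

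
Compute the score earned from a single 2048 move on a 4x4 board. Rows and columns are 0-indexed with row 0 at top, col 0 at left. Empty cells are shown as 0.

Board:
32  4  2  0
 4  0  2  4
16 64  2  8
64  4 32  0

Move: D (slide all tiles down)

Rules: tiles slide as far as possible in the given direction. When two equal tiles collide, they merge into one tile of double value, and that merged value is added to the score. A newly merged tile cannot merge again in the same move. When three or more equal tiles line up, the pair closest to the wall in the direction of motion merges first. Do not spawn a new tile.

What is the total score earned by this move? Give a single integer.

Slide down:
col 0: [32, 4, 16, 64] -> [32, 4, 16, 64]  score +0 (running 0)
col 1: [4, 0, 64, 4] -> [0, 4, 64, 4]  score +0 (running 0)
col 2: [2, 2, 2, 32] -> [0, 2, 4, 32]  score +4 (running 4)
col 3: [0, 4, 8, 0] -> [0, 0, 4, 8]  score +0 (running 4)
Board after move:
32  0  0  0
 4  4  2  0
16 64  4  4
64  4 32  8

Answer: 4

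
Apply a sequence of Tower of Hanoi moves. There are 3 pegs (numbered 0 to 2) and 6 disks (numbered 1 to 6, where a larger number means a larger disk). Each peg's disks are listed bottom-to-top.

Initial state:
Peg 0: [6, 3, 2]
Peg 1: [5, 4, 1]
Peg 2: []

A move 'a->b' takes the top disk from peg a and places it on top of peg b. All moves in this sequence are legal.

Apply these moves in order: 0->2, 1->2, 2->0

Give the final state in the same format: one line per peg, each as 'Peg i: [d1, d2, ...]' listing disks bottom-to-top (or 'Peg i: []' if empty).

Answer: Peg 0: [6, 3, 1]
Peg 1: [5, 4]
Peg 2: [2]

Derivation:
After move 1 (0->2):
Peg 0: [6, 3]
Peg 1: [5, 4, 1]
Peg 2: [2]

After move 2 (1->2):
Peg 0: [6, 3]
Peg 1: [5, 4]
Peg 2: [2, 1]

After move 3 (2->0):
Peg 0: [6, 3, 1]
Peg 1: [5, 4]
Peg 2: [2]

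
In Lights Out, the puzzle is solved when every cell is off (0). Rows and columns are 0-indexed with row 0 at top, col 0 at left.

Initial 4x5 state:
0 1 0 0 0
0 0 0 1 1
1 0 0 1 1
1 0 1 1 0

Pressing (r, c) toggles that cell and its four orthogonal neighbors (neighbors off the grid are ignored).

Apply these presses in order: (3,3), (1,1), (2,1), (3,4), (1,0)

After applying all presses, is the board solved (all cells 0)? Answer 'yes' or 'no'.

Answer: no

Derivation:
After press 1 at (3,3):
0 1 0 0 0
0 0 0 1 1
1 0 0 0 1
1 0 0 0 1

After press 2 at (1,1):
0 0 0 0 0
1 1 1 1 1
1 1 0 0 1
1 0 0 0 1

After press 3 at (2,1):
0 0 0 0 0
1 0 1 1 1
0 0 1 0 1
1 1 0 0 1

After press 4 at (3,4):
0 0 0 0 0
1 0 1 1 1
0 0 1 0 0
1 1 0 1 0

After press 5 at (1,0):
1 0 0 0 0
0 1 1 1 1
1 0 1 0 0
1 1 0 1 0

Lights still on: 10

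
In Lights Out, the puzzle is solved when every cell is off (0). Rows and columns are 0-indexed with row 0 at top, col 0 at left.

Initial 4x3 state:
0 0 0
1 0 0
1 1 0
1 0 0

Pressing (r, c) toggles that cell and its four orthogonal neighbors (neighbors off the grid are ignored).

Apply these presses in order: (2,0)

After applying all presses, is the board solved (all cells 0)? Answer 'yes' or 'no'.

Answer: yes

Derivation:
After press 1 at (2,0):
0 0 0
0 0 0
0 0 0
0 0 0

Lights still on: 0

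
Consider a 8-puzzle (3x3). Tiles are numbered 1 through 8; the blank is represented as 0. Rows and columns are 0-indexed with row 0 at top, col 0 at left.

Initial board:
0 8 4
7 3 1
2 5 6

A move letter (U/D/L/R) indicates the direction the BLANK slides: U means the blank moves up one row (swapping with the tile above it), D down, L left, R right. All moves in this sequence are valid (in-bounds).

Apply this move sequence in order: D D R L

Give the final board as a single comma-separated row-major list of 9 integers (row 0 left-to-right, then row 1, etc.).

After move 1 (D):
7 8 4
0 3 1
2 5 6

After move 2 (D):
7 8 4
2 3 1
0 5 6

After move 3 (R):
7 8 4
2 3 1
5 0 6

After move 4 (L):
7 8 4
2 3 1
0 5 6

Answer: 7, 8, 4, 2, 3, 1, 0, 5, 6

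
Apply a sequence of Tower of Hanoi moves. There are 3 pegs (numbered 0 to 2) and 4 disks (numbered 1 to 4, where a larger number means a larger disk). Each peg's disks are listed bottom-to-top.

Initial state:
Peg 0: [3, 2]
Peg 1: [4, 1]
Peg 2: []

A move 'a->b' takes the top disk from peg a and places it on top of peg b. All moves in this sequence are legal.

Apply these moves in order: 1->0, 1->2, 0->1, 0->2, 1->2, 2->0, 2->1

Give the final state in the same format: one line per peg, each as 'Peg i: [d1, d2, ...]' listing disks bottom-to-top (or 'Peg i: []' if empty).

After move 1 (1->0):
Peg 0: [3, 2, 1]
Peg 1: [4]
Peg 2: []

After move 2 (1->2):
Peg 0: [3, 2, 1]
Peg 1: []
Peg 2: [4]

After move 3 (0->1):
Peg 0: [3, 2]
Peg 1: [1]
Peg 2: [4]

After move 4 (0->2):
Peg 0: [3]
Peg 1: [1]
Peg 2: [4, 2]

After move 5 (1->2):
Peg 0: [3]
Peg 1: []
Peg 2: [4, 2, 1]

After move 6 (2->0):
Peg 0: [3, 1]
Peg 1: []
Peg 2: [4, 2]

After move 7 (2->1):
Peg 0: [3, 1]
Peg 1: [2]
Peg 2: [4]

Answer: Peg 0: [3, 1]
Peg 1: [2]
Peg 2: [4]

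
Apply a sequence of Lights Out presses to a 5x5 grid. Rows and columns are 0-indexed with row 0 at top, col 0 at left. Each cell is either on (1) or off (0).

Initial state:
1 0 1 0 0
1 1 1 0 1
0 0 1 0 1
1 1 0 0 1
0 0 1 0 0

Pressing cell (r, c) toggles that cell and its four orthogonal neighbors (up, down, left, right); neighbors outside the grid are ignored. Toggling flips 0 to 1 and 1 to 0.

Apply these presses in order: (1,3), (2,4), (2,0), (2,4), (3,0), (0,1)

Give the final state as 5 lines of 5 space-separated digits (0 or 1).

After press 1 at (1,3):
1 0 1 1 0
1 1 0 1 0
0 0 1 1 1
1 1 0 0 1
0 0 1 0 0

After press 2 at (2,4):
1 0 1 1 0
1 1 0 1 1
0 0 1 0 0
1 1 0 0 0
0 0 1 0 0

After press 3 at (2,0):
1 0 1 1 0
0 1 0 1 1
1 1 1 0 0
0 1 0 0 0
0 0 1 0 0

After press 4 at (2,4):
1 0 1 1 0
0 1 0 1 0
1 1 1 1 1
0 1 0 0 1
0 0 1 0 0

After press 5 at (3,0):
1 0 1 1 0
0 1 0 1 0
0 1 1 1 1
1 0 0 0 1
1 0 1 0 0

After press 6 at (0,1):
0 1 0 1 0
0 0 0 1 0
0 1 1 1 1
1 0 0 0 1
1 0 1 0 0

Answer: 0 1 0 1 0
0 0 0 1 0
0 1 1 1 1
1 0 0 0 1
1 0 1 0 0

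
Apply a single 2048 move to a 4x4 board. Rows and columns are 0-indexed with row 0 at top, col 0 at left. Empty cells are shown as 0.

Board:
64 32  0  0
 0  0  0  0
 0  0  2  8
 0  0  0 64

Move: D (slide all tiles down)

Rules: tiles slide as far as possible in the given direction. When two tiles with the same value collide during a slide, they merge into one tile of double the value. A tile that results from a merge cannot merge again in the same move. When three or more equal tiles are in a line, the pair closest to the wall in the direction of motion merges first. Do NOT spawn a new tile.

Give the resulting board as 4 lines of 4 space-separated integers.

Slide down:
col 0: [64, 0, 0, 0] -> [0, 0, 0, 64]
col 1: [32, 0, 0, 0] -> [0, 0, 0, 32]
col 2: [0, 0, 2, 0] -> [0, 0, 0, 2]
col 3: [0, 0, 8, 64] -> [0, 0, 8, 64]

Answer:  0  0  0  0
 0  0  0  0
 0  0  0  8
64 32  2 64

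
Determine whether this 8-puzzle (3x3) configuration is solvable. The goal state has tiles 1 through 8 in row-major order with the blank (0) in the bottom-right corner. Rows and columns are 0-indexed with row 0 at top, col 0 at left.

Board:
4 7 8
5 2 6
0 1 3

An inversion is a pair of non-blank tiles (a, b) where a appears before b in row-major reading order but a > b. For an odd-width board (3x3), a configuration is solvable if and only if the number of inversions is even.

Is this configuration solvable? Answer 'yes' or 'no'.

Inversions (pairs i<j in row-major order where tile[i] > tile[j] > 0): 19
19 is odd, so the puzzle is not solvable.

Answer: no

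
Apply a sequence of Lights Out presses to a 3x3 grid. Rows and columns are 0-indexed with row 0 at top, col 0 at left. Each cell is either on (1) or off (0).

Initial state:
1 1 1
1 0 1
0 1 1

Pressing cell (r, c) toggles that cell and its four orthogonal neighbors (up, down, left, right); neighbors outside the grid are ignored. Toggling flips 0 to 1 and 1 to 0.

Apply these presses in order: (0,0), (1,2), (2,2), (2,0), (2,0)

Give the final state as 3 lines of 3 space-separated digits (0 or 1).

After press 1 at (0,0):
0 0 1
0 0 1
0 1 1

After press 2 at (1,2):
0 0 0
0 1 0
0 1 0

After press 3 at (2,2):
0 0 0
0 1 1
0 0 1

After press 4 at (2,0):
0 0 0
1 1 1
1 1 1

After press 5 at (2,0):
0 0 0
0 1 1
0 0 1

Answer: 0 0 0
0 1 1
0 0 1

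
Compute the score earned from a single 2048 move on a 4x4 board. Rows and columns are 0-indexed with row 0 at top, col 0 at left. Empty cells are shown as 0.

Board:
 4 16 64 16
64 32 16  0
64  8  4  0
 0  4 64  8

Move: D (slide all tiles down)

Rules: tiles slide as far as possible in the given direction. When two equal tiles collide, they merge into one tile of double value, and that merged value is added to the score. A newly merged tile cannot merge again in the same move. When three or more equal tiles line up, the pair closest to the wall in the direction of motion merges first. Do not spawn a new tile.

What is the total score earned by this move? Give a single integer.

Slide down:
col 0: [4, 64, 64, 0] -> [0, 0, 4, 128]  score +128 (running 128)
col 1: [16, 32, 8, 4] -> [16, 32, 8, 4]  score +0 (running 128)
col 2: [64, 16, 4, 64] -> [64, 16, 4, 64]  score +0 (running 128)
col 3: [16, 0, 0, 8] -> [0, 0, 16, 8]  score +0 (running 128)
Board after move:
  0  16  64   0
  0  32  16   0
  4   8   4  16
128   4  64   8

Answer: 128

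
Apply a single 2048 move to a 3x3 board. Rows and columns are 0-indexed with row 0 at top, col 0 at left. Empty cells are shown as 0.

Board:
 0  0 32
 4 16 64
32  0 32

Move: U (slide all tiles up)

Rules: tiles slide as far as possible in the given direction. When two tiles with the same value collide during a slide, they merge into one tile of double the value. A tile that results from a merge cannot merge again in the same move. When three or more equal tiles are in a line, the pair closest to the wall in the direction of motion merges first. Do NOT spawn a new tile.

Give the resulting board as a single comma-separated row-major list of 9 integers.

Slide up:
col 0: [0, 4, 32] -> [4, 32, 0]
col 1: [0, 16, 0] -> [16, 0, 0]
col 2: [32, 64, 32] -> [32, 64, 32]

Answer: 4, 16, 32, 32, 0, 64, 0, 0, 32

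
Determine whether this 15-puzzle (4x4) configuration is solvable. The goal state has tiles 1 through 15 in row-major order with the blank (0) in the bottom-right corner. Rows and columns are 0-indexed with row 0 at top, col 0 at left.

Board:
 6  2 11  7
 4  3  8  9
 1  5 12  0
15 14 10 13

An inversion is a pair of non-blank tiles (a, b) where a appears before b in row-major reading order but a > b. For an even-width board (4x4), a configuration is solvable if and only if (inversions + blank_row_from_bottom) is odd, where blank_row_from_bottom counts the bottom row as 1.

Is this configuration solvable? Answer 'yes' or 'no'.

Answer: yes

Derivation:
Inversions: 31
Blank is in row 2 (0-indexed from top), which is row 2 counting from the bottom (bottom = 1).
31 + 2 = 33, which is odd, so the puzzle is solvable.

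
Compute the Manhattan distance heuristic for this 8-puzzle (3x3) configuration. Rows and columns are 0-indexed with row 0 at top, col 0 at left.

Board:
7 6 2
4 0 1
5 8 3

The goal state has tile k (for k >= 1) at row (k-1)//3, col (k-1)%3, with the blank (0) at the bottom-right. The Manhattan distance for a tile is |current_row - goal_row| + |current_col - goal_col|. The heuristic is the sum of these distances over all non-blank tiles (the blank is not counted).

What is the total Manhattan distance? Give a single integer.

Tile 7: (0,0)->(2,0) = 2
Tile 6: (0,1)->(1,2) = 2
Tile 2: (0,2)->(0,1) = 1
Tile 4: (1,0)->(1,0) = 0
Tile 1: (1,2)->(0,0) = 3
Tile 5: (2,0)->(1,1) = 2
Tile 8: (2,1)->(2,1) = 0
Tile 3: (2,2)->(0,2) = 2
Sum: 2 + 2 + 1 + 0 + 3 + 2 + 0 + 2 = 12

Answer: 12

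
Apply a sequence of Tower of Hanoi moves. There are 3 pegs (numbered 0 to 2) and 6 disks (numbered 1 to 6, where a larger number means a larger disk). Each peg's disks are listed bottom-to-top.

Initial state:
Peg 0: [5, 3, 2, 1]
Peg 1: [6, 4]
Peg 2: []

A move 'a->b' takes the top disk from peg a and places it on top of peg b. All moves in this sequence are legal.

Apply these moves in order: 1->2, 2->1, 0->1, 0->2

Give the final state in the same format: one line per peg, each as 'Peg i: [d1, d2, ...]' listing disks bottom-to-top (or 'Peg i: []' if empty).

Answer: Peg 0: [5, 3]
Peg 1: [6, 4, 1]
Peg 2: [2]

Derivation:
After move 1 (1->2):
Peg 0: [5, 3, 2, 1]
Peg 1: [6]
Peg 2: [4]

After move 2 (2->1):
Peg 0: [5, 3, 2, 1]
Peg 1: [6, 4]
Peg 2: []

After move 3 (0->1):
Peg 0: [5, 3, 2]
Peg 1: [6, 4, 1]
Peg 2: []

After move 4 (0->2):
Peg 0: [5, 3]
Peg 1: [6, 4, 1]
Peg 2: [2]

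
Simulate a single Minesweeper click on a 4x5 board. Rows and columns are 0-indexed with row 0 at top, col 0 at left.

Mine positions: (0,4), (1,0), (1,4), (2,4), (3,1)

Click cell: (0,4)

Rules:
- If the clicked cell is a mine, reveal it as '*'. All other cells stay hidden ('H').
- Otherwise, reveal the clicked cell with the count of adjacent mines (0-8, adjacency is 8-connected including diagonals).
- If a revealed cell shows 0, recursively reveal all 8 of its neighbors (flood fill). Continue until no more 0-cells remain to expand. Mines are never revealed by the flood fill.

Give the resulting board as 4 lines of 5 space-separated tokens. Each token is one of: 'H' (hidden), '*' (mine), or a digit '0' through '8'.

H H H H *
H H H H H
H H H H H
H H H H H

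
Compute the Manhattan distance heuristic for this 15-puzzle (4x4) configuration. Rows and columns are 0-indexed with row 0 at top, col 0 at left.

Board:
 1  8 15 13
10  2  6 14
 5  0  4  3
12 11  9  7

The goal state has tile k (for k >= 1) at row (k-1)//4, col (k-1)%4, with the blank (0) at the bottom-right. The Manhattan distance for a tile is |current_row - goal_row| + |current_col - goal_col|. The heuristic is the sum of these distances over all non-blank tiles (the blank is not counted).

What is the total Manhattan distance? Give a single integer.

Tile 1: (0,0)->(0,0) = 0
Tile 8: (0,1)->(1,3) = 3
Tile 15: (0,2)->(3,2) = 3
Tile 13: (0,3)->(3,0) = 6
Tile 10: (1,0)->(2,1) = 2
Tile 2: (1,1)->(0,1) = 1
Tile 6: (1,2)->(1,1) = 1
Tile 14: (1,3)->(3,1) = 4
Tile 5: (2,0)->(1,0) = 1
Tile 4: (2,2)->(0,3) = 3
Tile 3: (2,3)->(0,2) = 3
Tile 12: (3,0)->(2,3) = 4
Tile 11: (3,1)->(2,2) = 2
Tile 9: (3,2)->(2,0) = 3
Tile 7: (3,3)->(1,2) = 3
Sum: 0 + 3 + 3 + 6 + 2 + 1 + 1 + 4 + 1 + 3 + 3 + 4 + 2 + 3 + 3 = 39

Answer: 39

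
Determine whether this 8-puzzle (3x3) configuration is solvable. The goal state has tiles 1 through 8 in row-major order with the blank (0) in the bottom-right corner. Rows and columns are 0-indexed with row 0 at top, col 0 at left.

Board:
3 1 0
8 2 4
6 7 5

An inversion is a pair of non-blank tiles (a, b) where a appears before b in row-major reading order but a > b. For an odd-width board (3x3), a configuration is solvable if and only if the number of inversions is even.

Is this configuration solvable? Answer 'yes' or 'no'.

Answer: no

Derivation:
Inversions (pairs i<j in row-major order where tile[i] > tile[j] > 0): 9
9 is odd, so the puzzle is not solvable.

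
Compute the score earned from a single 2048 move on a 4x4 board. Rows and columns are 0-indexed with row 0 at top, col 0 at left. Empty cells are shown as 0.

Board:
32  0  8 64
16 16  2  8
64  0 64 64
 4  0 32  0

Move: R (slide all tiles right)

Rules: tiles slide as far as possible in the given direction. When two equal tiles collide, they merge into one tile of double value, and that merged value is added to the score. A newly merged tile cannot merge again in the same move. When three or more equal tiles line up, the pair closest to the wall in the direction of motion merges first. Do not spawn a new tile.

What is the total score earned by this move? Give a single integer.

Answer: 160

Derivation:
Slide right:
row 0: [32, 0, 8, 64] -> [0, 32, 8, 64]  score +0 (running 0)
row 1: [16, 16, 2, 8] -> [0, 32, 2, 8]  score +32 (running 32)
row 2: [64, 0, 64, 64] -> [0, 0, 64, 128]  score +128 (running 160)
row 3: [4, 0, 32, 0] -> [0, 0, 4, 32]  score +0 (running 160)
Board after move:
  0  32   8  64
  0  32   2   8
  0   0  64 128
  0   0   4  32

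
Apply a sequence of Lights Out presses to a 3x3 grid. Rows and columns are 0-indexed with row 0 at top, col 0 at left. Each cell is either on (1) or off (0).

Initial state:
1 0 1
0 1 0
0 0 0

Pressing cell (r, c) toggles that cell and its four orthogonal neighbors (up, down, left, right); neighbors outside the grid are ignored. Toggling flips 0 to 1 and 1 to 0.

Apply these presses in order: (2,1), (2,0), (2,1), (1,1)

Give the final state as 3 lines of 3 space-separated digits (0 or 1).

After press 1 at (2,1):
1 0 1
0 0 0
1 1 1

After press 2 at (2,0):
1 0 1
1 0 0
0 0 1

After press 3 at (2,1):
1 0 1
1 1 0
1 1 0

After press 4 at (1,1):
1 1 1
0 0 1
1 0 0

Answer: 1 1 1
0 0 1
1 0 0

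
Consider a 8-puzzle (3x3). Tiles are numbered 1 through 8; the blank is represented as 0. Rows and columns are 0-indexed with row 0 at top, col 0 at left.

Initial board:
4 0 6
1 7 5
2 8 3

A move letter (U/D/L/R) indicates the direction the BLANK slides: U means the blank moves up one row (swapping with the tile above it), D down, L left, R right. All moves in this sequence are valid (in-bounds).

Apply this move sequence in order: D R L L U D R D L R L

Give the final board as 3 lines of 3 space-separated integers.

After move 1 (D):
4 7 6
1 0 5
2 8 3

After move 2 (R):
4 7 6
1 5 0
2 8 3

After move 3 (L):
4 7 6
1 0 5
2 8 3

After move 4 (L):
4 7 6
0 1 5
2 8 3

After move 5 (U):
0 7 6
4 1 5
2 8 3

After move 6 (D):
4 7 6
0 1 5
2 8 3

After move 7 (R):
4 7 6
1 0 5
2 8 3

After move 8 (D):
4 7 6
1 8 5
2 0 3

After move 9 (L):
4 7 6
1 8 5
0 2 3

After move 10 (R):
4 7 6
1 8 5
2 0 3

After move 11 (L):
4 7 6
1 8 5
0 2 3

Answer: 4 7 6
1 8 5
0 2 3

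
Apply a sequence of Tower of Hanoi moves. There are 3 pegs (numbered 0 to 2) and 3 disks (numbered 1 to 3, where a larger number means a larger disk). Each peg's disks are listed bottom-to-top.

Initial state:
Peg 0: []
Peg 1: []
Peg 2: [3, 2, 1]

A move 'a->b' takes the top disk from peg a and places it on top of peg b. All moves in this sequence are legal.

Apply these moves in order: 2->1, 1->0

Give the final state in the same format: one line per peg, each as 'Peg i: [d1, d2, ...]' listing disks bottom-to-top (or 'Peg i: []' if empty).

After move 1 (2->1):
Peg 0: []
Peg 1: [1]
Peg 2: [3, 2]

After move 2 (1->0):
Peg 0: [1]
Peg 1: []
Peg 2: [3, 2]

Answer: Peg 0: [1]
Peg 1: []
Peg 2: [3, 2]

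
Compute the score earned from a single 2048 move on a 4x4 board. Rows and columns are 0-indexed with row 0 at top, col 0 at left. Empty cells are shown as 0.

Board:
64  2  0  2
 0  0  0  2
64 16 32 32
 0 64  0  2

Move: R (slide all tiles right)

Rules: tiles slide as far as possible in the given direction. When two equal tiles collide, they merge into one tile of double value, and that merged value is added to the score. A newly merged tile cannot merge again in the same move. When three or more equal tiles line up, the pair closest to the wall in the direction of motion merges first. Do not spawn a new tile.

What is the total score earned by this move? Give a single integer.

Slide right:
row 0: [64, 2, 0, 2] -> [0, 0, 64, 4]  score +4 (running 4)
row 1: [0, 0, 0, 2] -> [0, 0, 0, 2]  score +0 (running 4)
row 2: [64, 16, 32, 32] -> [0, 64, 16, 64]  score +64 (running 68)
row 3: [0, 64, 0, 2] -> [0, 0, 64, 2]  score +0 (running 68)
Board after move:
 0  0 64  4
 0  0  0  2
 0 64 16 64
 0  0 64  2

Answer: 68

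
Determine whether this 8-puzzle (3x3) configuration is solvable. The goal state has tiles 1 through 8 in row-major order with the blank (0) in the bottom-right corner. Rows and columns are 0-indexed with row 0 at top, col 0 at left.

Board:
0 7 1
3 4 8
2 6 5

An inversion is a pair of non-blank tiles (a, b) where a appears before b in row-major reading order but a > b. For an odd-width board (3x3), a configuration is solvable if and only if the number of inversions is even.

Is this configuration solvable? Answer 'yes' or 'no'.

Inversions (pairs i<j in row-major order where tile[i] > tile[j] > 0): 12
12 is even, so the puzzle is solvable.

Answer: yes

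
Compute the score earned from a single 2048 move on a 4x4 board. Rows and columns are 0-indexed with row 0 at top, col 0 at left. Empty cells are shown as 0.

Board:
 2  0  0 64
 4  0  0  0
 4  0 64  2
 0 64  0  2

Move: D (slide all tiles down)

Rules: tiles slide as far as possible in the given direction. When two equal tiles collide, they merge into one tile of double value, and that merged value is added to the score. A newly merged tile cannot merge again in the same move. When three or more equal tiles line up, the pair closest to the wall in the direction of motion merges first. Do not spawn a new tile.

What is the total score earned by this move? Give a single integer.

Slide down:
col 0: [2, 4, 4, 0] -> [0, 0, 2, 8]  score +8 (running 8)
col 1: [0, 0, 0, 64] -> [0, 0, 0, 64]  score +0 (running 8)
col 2: [0, 0, 64, 0] -> [0, 0, 0, 64]  score +0 (running 8)
col 3: [64, 0, 2, 2] -> [0, 0, 64, 4]  score +4 (running 12)
Board after move:
 0  0  0  0
 0  0  0  0
 2  0  0 64
 8 64 64  4

Answer: 12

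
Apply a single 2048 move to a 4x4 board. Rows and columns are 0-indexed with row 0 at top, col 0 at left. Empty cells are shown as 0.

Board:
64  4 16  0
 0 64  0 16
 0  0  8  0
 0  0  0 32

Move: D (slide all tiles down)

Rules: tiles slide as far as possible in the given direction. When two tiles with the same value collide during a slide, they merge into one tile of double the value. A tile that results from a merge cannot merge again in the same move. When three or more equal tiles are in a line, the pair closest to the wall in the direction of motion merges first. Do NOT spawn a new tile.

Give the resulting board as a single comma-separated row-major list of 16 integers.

Slide down:
col 0: [64, 0, 0, 0] -> [0, 0, 0, 64]
col 1: [4, 64, 0, 0] -> [0, 0, 4, 64]
col 2: [16, 0, 8, 0] -> [0, 0, 16, 8]
col 3: [0, 16, 0, 32] -> [0, 0, 16, 32]

Answer: 0, 0, 0, 0, 0, 0, 0, 0, 0, 4, 16, 16, 64, 64, 8, 32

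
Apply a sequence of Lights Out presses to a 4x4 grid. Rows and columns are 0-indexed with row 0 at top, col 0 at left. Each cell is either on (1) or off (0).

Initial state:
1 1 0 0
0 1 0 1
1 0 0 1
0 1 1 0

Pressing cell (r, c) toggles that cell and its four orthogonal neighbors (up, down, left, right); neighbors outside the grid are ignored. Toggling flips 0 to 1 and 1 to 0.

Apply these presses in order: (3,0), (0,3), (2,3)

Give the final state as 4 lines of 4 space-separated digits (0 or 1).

Answer: 1 1 1 1
0 1 0 1
0 0 1 0
1 0 1 1

Derivation:
After press 1 at (3,0):
1 1 0 0
0 1 0 1
0 0 0 1
1 0 1 0

After press 2 at (0,3):
1 1 1 1
0 1 0 0
0 0 0 1
1 0 1 0

After press 3 at (2,3):
1 1 1 1
0 1 0 1
0 0 1 0
1 0 1 1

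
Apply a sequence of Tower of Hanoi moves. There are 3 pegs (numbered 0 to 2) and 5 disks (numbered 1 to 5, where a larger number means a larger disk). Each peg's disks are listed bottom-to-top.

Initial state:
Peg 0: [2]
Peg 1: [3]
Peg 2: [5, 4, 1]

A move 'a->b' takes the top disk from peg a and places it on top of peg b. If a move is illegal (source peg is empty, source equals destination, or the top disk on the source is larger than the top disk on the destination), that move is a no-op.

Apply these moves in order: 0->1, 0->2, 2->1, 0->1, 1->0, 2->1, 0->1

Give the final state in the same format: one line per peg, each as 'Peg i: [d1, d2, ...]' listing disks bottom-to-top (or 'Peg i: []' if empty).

After move 1 (0->1):
Peg 0: []
Peg 1: [3, 2]
Peg 2: [5, 4, 1]

After move 2 (0->2):
Peg 0: []
Peg 1: [3, 2]
Peg 2: [5, 4, 1]

After move 3 (2->1):
Peg 0: []
Peg 1: [3, 2, 1]
Peg 2: [5, 4]

After move 4 (0->1):
Peg 0: []
Peg 1: [3, 2, 1]
Peg 2: [5, 4]

After move 5 (1->0):
Peg 0: [1]
Peg 1: [3, 2]
Peg 2: [5, 4]

After move 6 (2->1):
Peg 0: [1]
Peg 1: [3, 2]
Peg 2: [5, 4]

After move 7 (0->1):
Peg 0: []
Peg 1: [3, 2, 1]
Peg 2: [5, 4]

Answer: Peg 0: []
Peg 1: [3, 2, 1]
Peg 2: [5, 4]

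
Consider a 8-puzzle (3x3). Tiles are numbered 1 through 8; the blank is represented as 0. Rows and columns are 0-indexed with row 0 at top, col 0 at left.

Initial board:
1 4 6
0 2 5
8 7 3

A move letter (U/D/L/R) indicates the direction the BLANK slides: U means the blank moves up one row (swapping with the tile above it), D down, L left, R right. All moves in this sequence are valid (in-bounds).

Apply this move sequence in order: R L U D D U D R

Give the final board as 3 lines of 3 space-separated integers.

After move 1 (R):
1 4 6
2 0 5
8 7 3

After move 2 (L):
1 4 6
0 2 5
8 7 3

After move 3 (U):
0 4 6
1 2 5
8 7 3

After move 4 (D):
1 4 6
0 2 5
8 7 3

After move 5 (D):
1 4 6
8 2 5
0 7 3

After move 6 (U):
1 4 6
0 2 5
8 7 3

After move 7 (D):
1 4 6
8 2 5
0 7 3

After move 8 (R):
1 4 6
8 2 5
7 0 3

Answer: 1 4 6
8 2 5
7 0 3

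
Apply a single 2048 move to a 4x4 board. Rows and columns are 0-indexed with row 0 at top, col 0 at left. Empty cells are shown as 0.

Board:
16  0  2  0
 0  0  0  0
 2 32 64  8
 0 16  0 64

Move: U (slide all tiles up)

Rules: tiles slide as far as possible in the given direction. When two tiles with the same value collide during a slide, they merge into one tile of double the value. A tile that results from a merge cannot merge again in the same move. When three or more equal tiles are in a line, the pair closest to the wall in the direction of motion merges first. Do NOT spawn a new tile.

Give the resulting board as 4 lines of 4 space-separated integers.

Slide up:
col 0: [16, 0, 2, 0] -> [16, 2, 0, 0]
col 1: [0, 0, 32, 16] -> [32, 16, 0, 0]
col 2: [2, 0, 64, 0] -> [2, 64, 0, 0]
col 3: [0, 0, 8, 64] -> [8, 64, 0, 0]

Answer: 16 32  2  8
 2 16 64 64
 0  0  0  0
 0  0  0  0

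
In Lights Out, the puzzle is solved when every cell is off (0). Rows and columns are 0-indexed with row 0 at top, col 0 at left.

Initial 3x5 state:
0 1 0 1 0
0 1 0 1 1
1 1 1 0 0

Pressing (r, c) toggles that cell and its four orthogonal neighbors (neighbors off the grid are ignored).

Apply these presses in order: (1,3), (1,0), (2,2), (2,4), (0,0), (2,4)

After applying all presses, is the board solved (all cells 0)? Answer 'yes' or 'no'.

After press 1 at (1,3):
0 1 0 0 0
0 1 1 0 0
1 1 1 1 0

After press 2 at (1,0):
1 1 0 0 0
1 0 1 0 0
0 1 1 1 0

After press 3 at (2,2):
1 1 0 0 0
1 0 0 0 0
0 0 0 0 0

After press 4 at (2,4):
1 1 0 0 0
1 0 0 0 1
0 0 0 1 1

After press 5 at (0,0):
0 0 0 0 0
0 0 0 0 1
0 0 0 1 1

After press 6 at (2,4):
0 0 0 0 0
0 0 0 0 0
0 0 0 0 0

Lights still on: 0

Answer: yes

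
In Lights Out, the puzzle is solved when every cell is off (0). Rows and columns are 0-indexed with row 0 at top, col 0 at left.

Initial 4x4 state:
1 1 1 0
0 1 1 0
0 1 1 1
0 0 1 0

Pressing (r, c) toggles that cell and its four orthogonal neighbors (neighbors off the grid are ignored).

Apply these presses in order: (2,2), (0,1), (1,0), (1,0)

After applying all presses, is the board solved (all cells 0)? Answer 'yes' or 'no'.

Answer: yes

Derivation:
After press 1 at (2,2):
1 1 1 0
0 1 0 0
0 0 0 0
0 0 0 0

After press 2 at (0,1):
0 0 0 0
0 0 0 0
0 0 0 0
0 0 0 0

After press 3 at (1,0):
1 0 0 0
1 1 0 0
1 0 0 0
0 0 0 0

After press 4 at (1,0):
0 0 0 0
0 0 0 0
0 0 0 0
0 0 0 0

Lights still on: 0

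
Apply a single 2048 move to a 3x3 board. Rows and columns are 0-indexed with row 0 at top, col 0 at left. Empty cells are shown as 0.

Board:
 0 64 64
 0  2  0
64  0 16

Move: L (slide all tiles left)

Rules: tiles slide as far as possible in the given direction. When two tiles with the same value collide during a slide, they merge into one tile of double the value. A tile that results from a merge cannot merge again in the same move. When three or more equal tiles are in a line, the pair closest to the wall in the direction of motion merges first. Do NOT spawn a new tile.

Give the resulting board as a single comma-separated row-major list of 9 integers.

Answer: 128, 0, 0, 2, 0, 0, 64, 16, 0

Derivation:
Slide left:
row 0: [0, 64, 64] -> [128, 0, 0]
row 1: [0, 2, 0] -> [2, 0, 0]
row 2: [64, 0, 16] -> [64, 16, 0]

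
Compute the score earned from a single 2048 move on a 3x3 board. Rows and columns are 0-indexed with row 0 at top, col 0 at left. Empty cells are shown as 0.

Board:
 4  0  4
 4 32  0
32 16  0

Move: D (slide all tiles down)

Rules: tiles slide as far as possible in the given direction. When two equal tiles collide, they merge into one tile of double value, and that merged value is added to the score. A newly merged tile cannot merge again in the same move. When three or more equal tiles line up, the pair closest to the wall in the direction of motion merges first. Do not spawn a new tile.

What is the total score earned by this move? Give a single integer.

Answer: 8

Derivation:
Slide down:
col 0: [4, 4, 32] -> [0, 8, 32]  score +8 (running 8)
col 1: [0, 32, 16] -> [0, 32, 16]  score +0 (running 8)
col 2: [4, 0, 0] -> [0, 0, 4]  score +0 (running 8)
Board after move:
 0  0  0
 8 32  0
32 16  4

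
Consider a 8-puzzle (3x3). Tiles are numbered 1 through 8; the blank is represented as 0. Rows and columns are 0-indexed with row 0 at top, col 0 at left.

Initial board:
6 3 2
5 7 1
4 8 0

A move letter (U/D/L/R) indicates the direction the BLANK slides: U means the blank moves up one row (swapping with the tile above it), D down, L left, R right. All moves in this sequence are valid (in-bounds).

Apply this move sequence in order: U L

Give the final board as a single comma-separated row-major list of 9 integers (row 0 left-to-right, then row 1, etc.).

After move 1 (U):
6 3 2
5 7 0
4 8 1

After move 2 (L):
6 3 2
5 0 7
4 8 1

Answer: 6, 3, 2, 5, 0, 7, 4, 8, 1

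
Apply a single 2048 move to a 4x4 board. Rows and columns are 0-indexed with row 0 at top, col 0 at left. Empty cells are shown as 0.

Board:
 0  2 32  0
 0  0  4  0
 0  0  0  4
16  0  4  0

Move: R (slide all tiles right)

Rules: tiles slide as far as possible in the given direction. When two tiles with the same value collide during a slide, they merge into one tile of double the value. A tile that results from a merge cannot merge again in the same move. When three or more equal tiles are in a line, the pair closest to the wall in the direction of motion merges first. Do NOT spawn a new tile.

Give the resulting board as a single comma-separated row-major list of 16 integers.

Slide right:
row 0: [0, 2, 32, 0] -> [0, 0, 2, 32]
row 1: [0, 0, 4, 0] -> [0, 0, 0, 4]
row 2: [0, 0, 0, 4] -> [0, 0, 0, 4]
row 3: [16, 0, 4, 0] -> [0, 0, 16, 4]

Answer: 0, 0, 2, 32, 0, 0, 0, 4, 0, 0, 0, 4, 0, 0, 16, 4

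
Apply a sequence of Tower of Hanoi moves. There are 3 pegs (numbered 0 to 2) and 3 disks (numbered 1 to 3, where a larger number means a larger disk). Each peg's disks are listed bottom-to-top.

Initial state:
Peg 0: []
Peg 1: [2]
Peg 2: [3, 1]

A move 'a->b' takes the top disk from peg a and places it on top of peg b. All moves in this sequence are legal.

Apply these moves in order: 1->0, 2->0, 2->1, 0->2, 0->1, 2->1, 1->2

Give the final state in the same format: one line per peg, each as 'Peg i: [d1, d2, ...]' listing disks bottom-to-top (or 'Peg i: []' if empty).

Answer: Peg 0: []
Peg 1: [3, 2]
Peg 2: [1]

Derivation:
After move 1 (1->0):
Peg 0: [2]
Peg 1: []
Peg 2: [3, 1]

After move 2 (2->0):
Peg 0: [2, 1]
Peg 1: []
Peg 2: [3]

After move 3 (2->1):
Peg 0: [2, 1]
Peg 1: [3]
Peg 2: []

After move 4 (0->2):
Peg 0: [2]
Peg 1: [3]
Peg 2: [1]

After move 5 (0->1):
Peg 0: []
Peg 1: [3, 2]
Peg 2: [1]

After move 6 (2->1):
Peg 0: []
Peg 1: [3, 2, 1]
Peg 2: []

After move 7 (1->2):
Peg 0: []
Peg 1: [3, 2]
Peg 2: [1]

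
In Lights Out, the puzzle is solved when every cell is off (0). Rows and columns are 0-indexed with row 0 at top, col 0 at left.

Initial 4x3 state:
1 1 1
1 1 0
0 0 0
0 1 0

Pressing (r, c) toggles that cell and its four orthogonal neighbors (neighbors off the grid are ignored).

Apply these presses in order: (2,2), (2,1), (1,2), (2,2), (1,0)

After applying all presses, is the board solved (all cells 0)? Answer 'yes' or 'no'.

Answer: no

Derivation:
After press 1 at (2,2):
1 1 1
1 1 1
0 1 1
0 1 1

After press 2 at (2,1):
1 1 1
1 0 1
1 0 0
0 0 1

After press 3 at (1,2):
1 1 0
1 1 0
1 0 1
0 0 1

After press 4 at (2,2):
1 1 0
1 1 1
1 1 0
0 0 0

After press 5 at (1,0):
0 1 0
0 0 1
0 1 0
0 0 0

Lights still on: 3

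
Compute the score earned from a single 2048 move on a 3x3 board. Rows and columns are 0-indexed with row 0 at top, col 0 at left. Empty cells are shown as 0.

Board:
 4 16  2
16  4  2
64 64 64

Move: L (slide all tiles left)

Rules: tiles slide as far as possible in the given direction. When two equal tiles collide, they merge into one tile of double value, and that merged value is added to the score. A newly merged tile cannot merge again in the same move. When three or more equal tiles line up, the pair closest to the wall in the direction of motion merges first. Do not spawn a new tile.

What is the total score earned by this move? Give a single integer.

Answer: 128

Derivation:
Slide left:
row 0: [4, 16, 2] -> [4, 16, 2]  score +0 (running 0)
row 1: [16, 4, 2] -> [16, 4, 2]  score +0 (running 0)
row 2: [64, 64, 64] -> [128, 64, 0]  score +128 (running 128)
Board after move:
  4  16   2
 16   4   2
128  64   0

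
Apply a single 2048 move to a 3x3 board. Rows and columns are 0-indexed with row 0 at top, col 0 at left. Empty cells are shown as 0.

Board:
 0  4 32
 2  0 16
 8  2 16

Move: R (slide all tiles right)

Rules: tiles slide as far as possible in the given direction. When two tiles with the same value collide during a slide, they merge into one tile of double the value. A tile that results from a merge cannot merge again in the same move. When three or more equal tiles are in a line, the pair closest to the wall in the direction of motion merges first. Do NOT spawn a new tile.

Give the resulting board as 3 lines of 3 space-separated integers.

Slide right:
row 0: [0, 4, 32] -> [0, 4, 32]
row 1: [2, 0, 16] -> [0, 2, 16]
row 2: [8, 2, 16] -> [8, 2, 16]

Answer:  0  4 32
 0  2 16
 8  2 16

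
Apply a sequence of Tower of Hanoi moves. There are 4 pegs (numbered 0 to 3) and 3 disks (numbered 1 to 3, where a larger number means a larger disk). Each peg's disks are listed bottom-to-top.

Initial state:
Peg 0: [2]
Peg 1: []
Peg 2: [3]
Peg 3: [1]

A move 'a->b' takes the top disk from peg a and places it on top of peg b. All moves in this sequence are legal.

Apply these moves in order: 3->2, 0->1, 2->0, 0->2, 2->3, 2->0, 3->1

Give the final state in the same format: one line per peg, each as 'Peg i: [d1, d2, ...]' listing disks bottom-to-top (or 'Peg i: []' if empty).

Answer: Peg 0: [3]
Peg 1: [2, 1]
Peg 2: []
Peg 3: []

Derivation:
After move 1 (3->2):
Peg 0: [2]
Peg 1: []
Peg 2: [3, 1]
Peg 3: []

After move 2 (0->1):
Peg 0: []
Peg 1: [2]
Peg 2: [3, 1]
Peg 3: []

After move 3 (2->0):
Peg 0: [1]
Peg 1: [2]
Peg 2: [3]
Peg 3: []

After move 4 (0->2):
Peg 0: []
Peg 1: [2]
Peg 2: [3, 1]
Peg 3: []

After move 5 (2->3):
Peg 0: []
Peg 1: [2]
Peg 2: [3]
Peg 3: [1]

After move 6 (2->0):
Peg 0: [3]
Peg 1: [2]
Peg 2: []
Peg 3: [1]

After move 7 (3->1):
Peg 0: [3]
Peg 1: [2, 1]
Peg 2: []
Peg 3: []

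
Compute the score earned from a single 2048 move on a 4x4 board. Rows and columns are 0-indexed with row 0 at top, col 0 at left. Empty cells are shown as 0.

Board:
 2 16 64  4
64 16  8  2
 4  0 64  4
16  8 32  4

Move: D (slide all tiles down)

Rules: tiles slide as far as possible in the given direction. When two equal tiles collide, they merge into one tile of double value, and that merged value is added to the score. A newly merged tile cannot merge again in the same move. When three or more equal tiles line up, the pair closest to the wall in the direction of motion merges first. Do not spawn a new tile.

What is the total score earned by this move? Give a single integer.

Answer: 40

Derivation:
Slide down:
col 0: [2, 64, 4, 16] -> [2, 64, 4, 16]  score +0 (running 0)
col 1: [16, 16, 0, 8] -> [0, 0, 32, 8]  score +32 (running 32)
col 2: [64, 8, 64, 32] -> [64, 8, 64, 32]  score +0 (running 32)
col 3: [4, 2, 4, 4] -> [0, 4, 2, 8]  score +8 (running 40)
Board after move:
 2  0 64  0
64  0  8  4
 4 32 64  2
16  8 32  8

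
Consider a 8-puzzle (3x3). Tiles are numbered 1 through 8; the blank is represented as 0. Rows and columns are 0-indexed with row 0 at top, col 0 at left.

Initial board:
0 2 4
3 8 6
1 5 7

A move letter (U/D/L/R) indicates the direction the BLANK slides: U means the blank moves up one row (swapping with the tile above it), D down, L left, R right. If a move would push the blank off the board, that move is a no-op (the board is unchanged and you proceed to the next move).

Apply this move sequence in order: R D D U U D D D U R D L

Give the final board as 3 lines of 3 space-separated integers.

Answer: 2 8 4
3 6 7
1 0 5

Derivation:
After move 1 (R):
2 0 4
3 8 6
1 5 7

After move 2 (D):
2 8 4
3 0 6
1 5 7

After move 3 (D):
2 8 4
3 5 6
1 0 7

After move 4 (U):
2 8 4
3 0 6
1 5 7

After move 5 (U):
2 0 4
3 8 6
1 5 7

After move 6 (D):
2 8 4
3 0 6
1 5 7

After move 7 (D):
2 8 4
3 5 6
1 0 7

After move 8 (D):
2 8 4
3 5 6
1 0 7

After move 9 (U):
2 8 4
3 0 6
1 5 7

After move 10 (R):
2 8 4
3 6 0
1 5 7

After move 11 (D):
2 8 4
3 6 7
1 5 0

After move 12 (L):
2 8 4
3 6 7
1 0 5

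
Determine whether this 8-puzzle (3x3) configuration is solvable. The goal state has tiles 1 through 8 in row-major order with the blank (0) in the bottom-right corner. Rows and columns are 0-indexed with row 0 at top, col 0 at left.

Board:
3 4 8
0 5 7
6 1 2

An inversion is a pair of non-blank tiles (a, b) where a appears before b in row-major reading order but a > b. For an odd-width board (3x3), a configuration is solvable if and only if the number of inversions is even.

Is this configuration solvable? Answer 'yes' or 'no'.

Inversions (pairs i<j in row-major order where tile[i] > tile[j] > 0): 16
16 is even, so the puzzle is solvable.

Answer: yes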